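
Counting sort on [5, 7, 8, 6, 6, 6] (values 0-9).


Input: [5, 7, 8, 6, 6, 6]
Counts: [0, 0, 0, 0, 0, 1, 3, 1, 1, 0]

Sorted: [5, 6, 6, 6, 7, 8]


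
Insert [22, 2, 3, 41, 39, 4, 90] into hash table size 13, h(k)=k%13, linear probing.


Insert 22: h=9 -> slot 9
Insert 2: h=2 -> slot 2
Insert 3: h=3 -> slot 3
Insert 41: h=2, 2 probes -> slot 4
Insert 39: h=0 -> slot 0
Insert 4: h=4, 1 probes -> slot 5
Insert 90: h=12 -> slot 12

Table: [39, None, 2, 3, 41, 4, None, None, None, 22, None, None, 90]


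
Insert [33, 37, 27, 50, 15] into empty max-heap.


Insert 33: [33]
Insert 37: [37, 33]
Insert 27: [37, 33, 27]
Insert 50: [50, 37, 27, 33]
Insert 15: [50, 37, 27, 33, 15]

Final heap: [50, 37, 27, 33, 15]


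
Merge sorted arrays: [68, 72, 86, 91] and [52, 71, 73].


Take 52 from B
Take 68 from A
Take 71 from B
Take 72 from A
Take 73 from B

Merged: [52, 68, 71, 72, 73, 86, 91]


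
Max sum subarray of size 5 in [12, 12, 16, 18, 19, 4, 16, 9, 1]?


[0:5]: 77
[1:6]: 69
[2:7]: 73
[3:8]: 66
[4:9]: 49

Max: 77 at [0:5]


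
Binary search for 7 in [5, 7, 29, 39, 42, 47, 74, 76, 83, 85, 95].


Step 1: lo=0, hi=10, mid=5, val=47
Step 2: lo=0, hi=4, mid=2, val=29
Step 3: lo=0, hi=1, mid=0, val=5
Step 4: lo=1, hi=1, mid=1, val=7

Found at index 1


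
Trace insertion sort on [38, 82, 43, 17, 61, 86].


Initial: [38, 82, 43, 17, 61, 86]
Insert 82: [38, 82, 43, 17, 61, 86]
Insert 43: [38, 43, 82, 17, 61, 86]
Insert 17: [17, 38, 43, 82, 61, 86]
Insert 61: [17, 38, 43, 61, 82, 86]
Insert 86: [17, 38, 43, 61, 82, 86]

Sorted: [17, 38, 43, 61, 82, 86]


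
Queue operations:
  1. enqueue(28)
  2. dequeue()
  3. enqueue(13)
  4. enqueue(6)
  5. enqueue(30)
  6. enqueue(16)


enqueue(28) -> [28]
dequeue()->28, []
enqueue(13) -> [13]
enqueue(6) -> [13, 6]
enqueue(30) -> [13, 6, 30]
enqueue(16) -> [13, 6, 30, 16]

Final queue: [13, 6, 30, 16]


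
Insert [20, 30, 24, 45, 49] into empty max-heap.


Insert 20: [20]
Insert 30: [30, 20]
Insert 24: [30, 20, 24]
Insert 45: [45, 30, 24, 20]
Insert 49: [49, 45, 24, 20, 30]

Final heap: [49, 45, 24, 20, 30]


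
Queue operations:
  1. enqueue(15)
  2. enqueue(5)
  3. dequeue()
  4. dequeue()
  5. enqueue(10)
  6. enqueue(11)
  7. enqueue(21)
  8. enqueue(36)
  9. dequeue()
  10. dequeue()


enqueue(15) -> [15]
enqueue(5) -> [15, 5]
dequeue()->15, [5]
dequeue()->5, []
enqueue(10) -> [10]
enqueue(11) -> [10, 11]
enqueue(21) -> [10, 11, 21]
enqueue(36) -> [10, 11, 21, 36]
dequeue()->10, [11, 21, 36]
dequeue()->11, [21, 36]

Final queue: [21, 36]


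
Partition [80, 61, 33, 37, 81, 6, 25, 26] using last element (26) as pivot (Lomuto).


Pivot: 26
  6 <= 26: swap -> [6, 61, 33, 37, 81, 80, 25, 26]
  25 <= 26: swap -> [6, 25, 33, 37, 81, 80, 61, 26]
Place pivot at 2: [6, 25, 26, 37, 81, 80, 61, 33]

Partitioned: [6, 25, 26, 37, 81, 80, 61, 33]


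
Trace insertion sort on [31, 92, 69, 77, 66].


Initial: [31, 92, 69, 77, 66]
Insert 92: [31, 92, 69, 77, 66]
Insert 69: [31, 69, 92, 77, 66]
Insert 77: [31, 69, 77, 92, 66]
Insert 66: [31, 66, 69, 77, 92]

Sorted: [31, 66, 69, 77, 92]


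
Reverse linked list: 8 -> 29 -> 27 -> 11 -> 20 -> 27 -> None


Step 1: curr=8, set curr.next=prev(None) | reversed so far: 8
Step 2: curr=29, set curr.next=prev(8) | reversed so far: 29 -> 8
Step 3: curr=27, set curr.next=prev(29) | reversed so far: 27 -> 29 -> 8
Step 4: curr=11, set curr.next=prev(27) | reversed so far: 11 -> 27 -> 29 -> 8
Step 5: curr=20, set curr.next=prev(11) | reversed so far: 20 -> 11 -> 27 -> 29 -> 8
Step 6: curr=27, set curr.next=prev(20) | reversed so far: 27 -> 20 -> 11 -> 27 -> 29 -> 8

27 -> 20 -> 11 -> 27 -> 29 -> 8 -> None


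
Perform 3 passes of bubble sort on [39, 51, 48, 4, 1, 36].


Initial: [39, 51, 48, 4, 1, 36]
Pass 1: [39, 48, 4, 1, 36, 51] (4 swaps)
Pass 2: [39, 4, 1, 36, 48, 51] (3 swaps)
Pass 3: [4, 1, 36, 39, 48, 51] (3 swaps)

After 3 passes: [4, 1, 36, 39, 48, 51]


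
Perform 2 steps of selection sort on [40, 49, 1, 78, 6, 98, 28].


Initial: [40, 49, 1, 78, 6, 98, 28]
Step 1: min=1 at 2
  Swap: [1, 49, 40, 78, 6, 98, 28]
Step 2: min=6 at 4
  Swap: [1, 6, 40, 78, 49, 98, 28]

After 2 steps: [1, 6, 40, 78, 49, 98, 28]


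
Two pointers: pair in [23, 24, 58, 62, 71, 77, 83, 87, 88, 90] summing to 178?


lo=0(23)+hi=9(90)=113
lo=1(24)+hi=9(90)=114
lo=2(58)+hi=9(90)=148
lo=3(62)+hi=9(90)=152
lo=4(71)+hi=9(90)=161
lo=5(77)+hi=9(90)=167
lo=6(83)+hi=9(90)=173
lo=7(87)+hi=9(90)=177
lo=8(88)+hi=9(90)=178

Yes: 88+90=178


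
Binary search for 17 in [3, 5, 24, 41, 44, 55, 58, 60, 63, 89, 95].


Step 1: lo=0, hi=10, mid=5, val=55
Step 2: lo=0, hi=4, mid=2, val=24
Step 3: lo=0, hi=1, mid=0, val=3
Step 4: lo=1, hi=1, mid=1, val=5

Not found


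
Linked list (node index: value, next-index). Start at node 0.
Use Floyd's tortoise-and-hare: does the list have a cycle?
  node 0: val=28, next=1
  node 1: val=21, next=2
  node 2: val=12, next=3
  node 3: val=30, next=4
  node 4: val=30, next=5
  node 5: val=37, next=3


Floyd's tortoise (slow, +1) and hare (fast, +2):
  init: slow=0, fast=0
  step 1: slow=1, fast=2
  step 2: slow=2, fast=4
  step 3: slow=3, fast=3
  slow == fast at node 3: cycle detected

Cycle: yes


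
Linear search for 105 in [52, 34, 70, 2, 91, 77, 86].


i=0: 52!=105
i=1: 34!=105
i=2: 70!=105
i=3: 2!=105
i=4: 91!=105
i=5: 77!=105
i=6: 86!=105

Not found, 7 comps


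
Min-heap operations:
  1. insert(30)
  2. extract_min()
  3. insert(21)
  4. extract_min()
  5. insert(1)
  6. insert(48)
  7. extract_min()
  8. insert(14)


insert(30) -> [30]
extract_min()->30, []
insert(21) -> [21]
extract_min()->21, []
insert(1) -> [1]
insert(48) -> [1, 48]
extract_min()->1, [48]
insert(14) -> [14, 48]

Final heap: [14, 48]


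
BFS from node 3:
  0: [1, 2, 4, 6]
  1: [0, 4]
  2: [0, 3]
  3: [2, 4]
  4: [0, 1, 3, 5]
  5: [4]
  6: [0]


Visit 3, enqueue [2, 4]
Visit 2, enqueue [0]
Visit 4, enqueue [1, 5]
Visit 0, enqueue [6]
Visit 1, enqueue []
Visit 5, enqueue []
Visit 6, enqueue []

BFS order: [3, 2, 4, 0, 1, 5, 6]


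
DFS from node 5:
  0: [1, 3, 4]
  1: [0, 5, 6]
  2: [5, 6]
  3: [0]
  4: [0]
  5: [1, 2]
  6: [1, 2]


Visit 5, push [2, 1]
Visit 1, push [6, 0]
Visit 0, push [4, 3]
Visit 3, push []
Visit 4, push []
Visit 6, push [2]
Visit 2, push []

DFS order: [5, 1, 0, 3, 4, 6, 2]


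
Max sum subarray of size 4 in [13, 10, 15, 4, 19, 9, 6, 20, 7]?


[0:4]: 42
[1:5]: 48
[2:6]: 47
[3:7]: 38
[4:8]: 54
[5:9]: 42

Max: 54 at [4:8]


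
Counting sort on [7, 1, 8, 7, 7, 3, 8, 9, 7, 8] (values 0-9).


Input: [7, 1, 8, 7, 7, 3, 8, 9, 7, 8]
Counts: [0, 1, 0, 1, 0, 0, 0, 4, 3, 1]

Sorted: [1, 3, 7, 7, 7, 7, 8, 8, 8, 9]


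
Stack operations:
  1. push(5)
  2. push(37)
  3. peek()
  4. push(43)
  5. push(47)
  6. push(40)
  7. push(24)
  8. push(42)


push(5) -> [5]
push(37) -> [5, 37]
peek()->37
push(43) -> [5, 37, 43]
push(47) -> [5, 37, 43, 47]
push(40) -> [5, 37, 43, 47, 40]
push(24) -> [5, 37, 43, 47, 40, 24]
push(42) -> [5, 37, 43, 47, 40, 24, 42]

Final stack: [5, 37, 43, 47, 40, 24, 42]


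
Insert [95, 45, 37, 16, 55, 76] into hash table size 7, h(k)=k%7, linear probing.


Insert 95: h=4 -> slot 4
Insert 45: h=3 -> slot 3
Insert 37: h=2 -> slot 2
Insert 16: h=2, 3 probes -> slot 5
Insert 55: h=6 -> slot 6
Insert 76: h=6, 1 probes -> slot 0

Table: [76, None, 37, 45, 95, 16, 55]


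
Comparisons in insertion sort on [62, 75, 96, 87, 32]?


Algorithm: insertion sort
Input: [62, 75, 96, 87, 32]
Sorted: [32, 62, 75, 87, 96]

8


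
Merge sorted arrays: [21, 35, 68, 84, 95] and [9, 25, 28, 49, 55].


Take 9 from B
Take 21 from A
Take 25 from B
Take 28 from B
Take 35 from A
Take 49 from B
Take 55 from B

Merged: [9, 21, 25, 28, 35, 49, 55, 68, 84, 95]


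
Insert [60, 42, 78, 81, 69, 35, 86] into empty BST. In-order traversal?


Insert 60: root
Insert 42: L from 60
Insert 78: R from 60
Insert 81: R from 60 -> R from 78
Insert 69: R from 60 -> L from 78
Insert 35: L from 60 -> L from 42
Insert 86: R from 60 -> R from 78 -> R from 81

In-order: [35, 42, 60, 69, 78, 81, 86]


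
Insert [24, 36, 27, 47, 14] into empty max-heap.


Insert 24: [24]
Insert 36: [36, 24]
Insert 27: [36, 24, 27]
Insert 47: [47, 36, 27, 24]
Insert 14: [47, 36, 27, 24, 14]

Final heap: [47, 36, 27, 24, 14]


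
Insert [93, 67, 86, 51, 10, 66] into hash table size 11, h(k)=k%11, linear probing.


Insert 93: h=5 -> slot 5
Insert 67: h=1 -> slot 1
Insert 86: h=9 -> slot 9
Insert 51: h=7 -> slot 7
Insert 10: h=10 -> slot 10
Insert 66: h=0 -> slot 0

Table: [66, 67, None, None, None, 93, None, 51, None, 86, 10]


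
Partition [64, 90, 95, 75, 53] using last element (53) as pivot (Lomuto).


Pivot: 53
Place pivot at 0: [53, 90, 95, 75, 64]

Partitioned: [53, 90, 95, 75, 64]


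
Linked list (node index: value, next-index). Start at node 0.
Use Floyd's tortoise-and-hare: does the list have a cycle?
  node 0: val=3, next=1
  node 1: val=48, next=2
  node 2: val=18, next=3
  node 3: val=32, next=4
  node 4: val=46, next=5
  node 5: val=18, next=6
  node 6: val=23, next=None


Floyd's tortoise (slow, +1) and hare (fast, +2):
  init: slow=0, fast=0
  step 1: slow=1, fast=2
  step 2: slow=2, fast=4
  step 3: slow=3, fast=6
  step 4: fast -> None, no cycle

Cycle: no


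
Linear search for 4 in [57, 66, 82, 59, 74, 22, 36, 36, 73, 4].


i=0: 57!=4
i=1: 66!=4
i=2: 82!=4
i=3: 59!=4
i=4: 74!=4
i=5: 22!=4
i=6: 36!=4
i=7: 36!=4
i=8: 73!=4
i=9: 4==4 found!

Found at 9, 10 comps


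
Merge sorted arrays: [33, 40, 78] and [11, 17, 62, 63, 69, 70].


Take 11 from B
Take 17 from B
Take 33 from A
Take 40 from A
Take 62 from B
Take 63 from B
Take 69 from B
Take 70 from B

Merged: [11, 17, 33, 40, 62, 63, 69, 70, 78]


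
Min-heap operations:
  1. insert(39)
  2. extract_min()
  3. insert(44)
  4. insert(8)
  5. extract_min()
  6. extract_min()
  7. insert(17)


insert(39) -> [39]
extract_min()->39, []
insert(44) -> [44]
insert(8) -> [8, 44]
extract_min()->8, [44]
extract_min()->44, []
insert(17) -> [17]

Final heap: [17]


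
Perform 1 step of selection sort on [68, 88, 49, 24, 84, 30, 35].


Initial: [68, 88, 49, 24, 84, 30, 35]
Step 1: min=24 at 3
  Swap: [24, 88, 49, 68, 84, 30, 35]

After 1 step: [24, 88, 49, 68, 84, 30, 35]


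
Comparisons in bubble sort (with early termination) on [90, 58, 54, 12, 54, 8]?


Algorithm: bubble sort (with early termination)
Input: [90, 58, 54, 12, 54, 8]
Sorted: [8, 12, 54, 54, 58, 90]

15


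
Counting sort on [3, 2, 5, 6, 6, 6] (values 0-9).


Input: [3, 2, 5, 6, 6, 6]
Counts: [0, 0, 1, 1, 0, 1, 3, 0, 0, 0]

Sorted: [2, 3, 5, 6, 6, 6]


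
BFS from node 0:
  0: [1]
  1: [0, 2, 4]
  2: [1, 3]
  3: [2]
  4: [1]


Visit 0, enqueue [1]
Visit 1, enqueue [2, 4]
Visit 2, enqueue [3]
Visit 4, enqueue []
Visit 3, enqueue []

BFS order: [0, 1, 2, 4, 3]


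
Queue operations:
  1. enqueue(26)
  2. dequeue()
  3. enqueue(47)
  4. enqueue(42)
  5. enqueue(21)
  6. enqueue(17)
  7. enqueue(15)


enqueue(26) -> [26]
dequeue()->26, []
enqueue(47) -> [47]
enqueue(42) -> [47, 42]
enqueue(21) -> [47, 42, 21]
enqueue(17) -> [47, 42, 21, 17]
enqueue(15) -> [47, 42, 21, 17, 15]

Final queue: [47, 42, 21, 17, 15]


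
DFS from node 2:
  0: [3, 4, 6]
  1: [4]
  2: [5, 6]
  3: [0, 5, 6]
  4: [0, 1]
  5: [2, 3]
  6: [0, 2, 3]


Visit 2, push [6, 5]
Visit 5, push [3]
Visit 3, push [6, 0]
Visit 0, push [6, 4]
Visit 4, push [1]
Visit 1, push []
Visit 6, push []

DFS order: [2, 5, 3, 0, 4, 1, 6]


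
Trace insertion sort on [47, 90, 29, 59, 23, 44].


Initial: [47, 90, 29, 59, 23, 44]
Insert 90: [47, 90, 29, 59, 23, 44]
Insert 29: [29, 47, 90, 59, 23, 44]
Insert 59: [29, 47, 59, 90, 23, 44]
Insert 23: [23, 29, 47, 59, 90, 44]
Insert 44: [23, 29, 44, 47, 59, 90]

Sorted: [23, 29, 44, 47, 59, 90]


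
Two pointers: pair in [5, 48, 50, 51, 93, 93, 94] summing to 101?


lo=0(5)+hi=6(94)=99
lo=1(48)+hi=6(94)=142
lo=1(48)+hi=5(93)=141
lo=1(48)+hi=4(93)=141
lo=1(48)+hi=3(51)=99
lo=2(50)+hi=3(51)=101

Yes: 50+51=101


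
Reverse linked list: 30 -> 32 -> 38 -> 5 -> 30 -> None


Step 1: curr=30, set curr.next=prev(None) | reversed so far: 30
Step 2: curr=32, set curr.next=prev(30) | reversed so far: 32 -> 30
Step 3: curr=38, set curr.next=prev(32) | reversed so far: 38 -> 32 -> 30
Step 4: curr=5, set curr.next=prev(38) | reversed so far: 5 -> 38 -> 32 -> 30
Step 5: curr=30, set curr.next=prev(5) | reversed so far: 30 -> 5 -> 38 -> 32 -> 30

30 -> 5 -> 38 -> 32 -> 30 -> None


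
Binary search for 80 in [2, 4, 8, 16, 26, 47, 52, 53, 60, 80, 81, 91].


Step 1: lo=0, hi=11, mid=5, val=47
Step 2: lo=6, hi=11, mid=8, val=60
Step 3: lo=9, hi=11, mid=10, val=81
Step 4: lo=9, hi=9, mid=9, val=80

Found at index 9


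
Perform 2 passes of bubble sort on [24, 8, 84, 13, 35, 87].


Initial: [24, 8, 84, 13, 35, 87]
Pass 1: [8, 24, 13, 35, 84, 87] (3 swaps)
Pass 2: [8, 13, 24, 35, 84, 87] (1 swaps)

After 2 passes: [8, 13, 24, 35, 84, 87]


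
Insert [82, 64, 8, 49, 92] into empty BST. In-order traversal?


Insert 82: root
Insert 64: L from 82
Insert 8: L from 82 -> L from 64
Insert 49: L from 82 -> L from 64 -> R from 8
Insert 92: R from 82

In-order: [8, 49, 64, 82, 92]


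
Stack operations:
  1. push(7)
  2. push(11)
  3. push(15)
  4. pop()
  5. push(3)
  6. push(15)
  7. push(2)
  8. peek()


push(7) -> [7]
push(11) -> [7, 11]
push(15) -> [7, 11, 15]
pop()->15, [7, 11]
push(3) -> [7, 11, 3]
push(15) -> [7, 11, 3, 15]
push(2) -> [7, 11, 3, 15, 2]
peek()->2

Final stack: [7, 11, 3, 15, 2]


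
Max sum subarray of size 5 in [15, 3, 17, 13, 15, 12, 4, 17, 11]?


[0:5]: 63
[1:6]: 60
[2:7]: 61
[3:8]: 61
[4:9]: 59

Max: 63 at [0:5]


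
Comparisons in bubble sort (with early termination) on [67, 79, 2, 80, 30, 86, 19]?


Algorithm: bubble sort (with early termination)
Input: [67, 79, 2, 80, 30, 86, 19]
Sorted: [2, 19, 30, 67, 79, 80, 86]

21


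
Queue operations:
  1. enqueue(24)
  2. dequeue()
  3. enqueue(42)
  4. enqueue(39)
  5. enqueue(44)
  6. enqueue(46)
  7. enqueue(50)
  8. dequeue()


enqueue(24) -> [24]
dequeue()->24, []
enqueue(42) -> [42]
enqueue(39) -> [42, 39]
enqueue(44) -> [42, 39, 44]
enqueue(46) -> [42, 39, 44, 46]
enqueue(50) -> [42, 39, 44, 46, 50]
dequeue()->42, [39, 44, 46, 50]

Final queue: [39, 44, 46, 50]


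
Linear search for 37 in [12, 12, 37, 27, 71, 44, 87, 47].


i=0: 12!=37
i=1: 12!=37
i=2: 37==37 found!

Found at 2, 3 comps


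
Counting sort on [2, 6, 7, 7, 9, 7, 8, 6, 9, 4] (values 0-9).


Input: [2, 6, 7, 7, 9, 7, 8, 6, 9, 4]
Counts: [0, 0, 1, 0, 1, 0, 2, 3, 1, 2]

Sorted: [2, 4, 6, 6, 7, 7, 7, 8, 9, 9]


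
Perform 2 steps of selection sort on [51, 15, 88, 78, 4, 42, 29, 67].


Initial: [51, 15, 88, 78, 4, 42, 29, 67]
Step 1: min=4 at 4
  Swap: [4, 15, 88, 78, 51, 42, 29, 67]
Step 2: min=15 at 1
  Swap: [4, 15, 88, 78, 51, 42, 29, 67]

After 2 steps: [4, 15, 88, 78, 51, 42, 29, 67]


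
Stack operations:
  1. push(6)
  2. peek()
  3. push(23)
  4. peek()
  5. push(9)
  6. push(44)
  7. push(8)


push(6) -> [6]
peek()->6
push(23) -> [6, 23]
peek()->23
push(9) -> [6, 23, 9]
push(44) -> [6, 23, 9, 44]
push(8) -> [6, 23, 9, 44, 8]

Final stack: [6, 23, 9, 44, 8]


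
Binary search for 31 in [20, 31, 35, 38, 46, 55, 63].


Step 1: lo=0, hi=6, mid=3, val=38
Step 2: lo=0, hi=2, mid=1, val=31

Found at index 1


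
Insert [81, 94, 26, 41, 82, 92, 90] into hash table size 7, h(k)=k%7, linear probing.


Insert 81: h=4 -> slot 4
Insert 94: h=3 -> slot 3
Insert 26: h=5 -> slot 5
Insert 41: h=6 -> slot 6
Insert 82: h=5, 2 probes -> slot 0
Insert 92: h=1 -> slot 1
Insert 90: h=6, 3 probes -> slot 2

Table: [82, 92, 90, 94, 81, 26, 41]


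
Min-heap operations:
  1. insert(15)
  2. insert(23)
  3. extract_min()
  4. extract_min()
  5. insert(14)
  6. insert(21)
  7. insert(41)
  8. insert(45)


insert(15) -> [15]
insert(23) -> [15, 23]
extract_min()->15, [23]
extract_min()->23, []
insert(14) -> [14]
insert(21) -> [14, 21]
insert(41) -> [14, 21, 41]
insert(45) -> [14, 21, 41, 45]

Final heap: [14, 21, 41, 45]


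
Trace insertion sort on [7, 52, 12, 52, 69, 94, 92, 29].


Initial: [7, 52, 12, 52, 69, 94, 92, 29]
Insert 52: [7, 52, 12, 52, 69, 94, 92, 29]
Insert 12: [7, 12, 52, 52, 69, 94, 92, 29]
Insert 52: [7, 12, 52, 52, 69, 94, 92, 29]
Insert 69: [7, 12, 52, 52, 69, 94, 92, 29]
Insert 94: [7, 12, 52, 52, 69, 94, 92, 29]
Insert 92: [7, 12, 52, 52, 69, 92, 94, 29]
Insert 29: [7, 12, 29, 52, 52, 69, 92, 94]

Sorted: [7, 12, 29, 52, 52, 69, 92, 94]


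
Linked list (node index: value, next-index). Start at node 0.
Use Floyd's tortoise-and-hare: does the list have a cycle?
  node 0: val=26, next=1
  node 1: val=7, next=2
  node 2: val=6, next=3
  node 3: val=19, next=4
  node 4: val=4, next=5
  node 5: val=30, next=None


Floyd's tortoise (slow, +1) and hare (fast, +2):
  init: slow=0, fast=0
  step 1: slow=1, fast=2
  step 2: slow=2, fast=4
  step 3: fast 4->5->None, no cycle

Cycle: no


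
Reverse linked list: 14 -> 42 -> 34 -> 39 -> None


Step 1: curr=14, set curr.next=prev(None) | reversed so far: 14
Step 2: curr=42, set curr.next=prev(14) | reversed so far: 42 -> 14
Step 3: curr=34, set curr.next=prev(42) | reversed so far: 34 -> 42 -> 14
Step 4: curr=39, set curr.next=prev(34) | reversed so far: 39 -> 34 -> 42 -> 14

39 -> 34 -> 42 -> 14 -> None


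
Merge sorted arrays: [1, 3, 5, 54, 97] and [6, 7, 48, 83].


Take 1 from A
Take 3 from A
Take 5 from A
Take 6 from B
Take 7 from B
Take 48 from B
Take 54 from A
Take 83 from B

Merged: [1, 3, 5, 6, 7, 48, 54, 83, 97]


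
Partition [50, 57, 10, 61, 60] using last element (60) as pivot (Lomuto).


Pivot: 60
  50 <= 60: advance i (no swap)
  57 <= 60: advance i (no swap)
  10 <= 60: advance i (no swap)
Place pivot at 3: [50, 57, 10, 60, 61]

Partitioned: [50, 57, 10, 60, 61]


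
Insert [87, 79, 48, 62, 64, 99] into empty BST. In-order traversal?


Insert 87: root
Insert 79: L from 87
Insert 48: L from 87 -> L from 79
Insert 62: L from 87 -> L from 79 -> R from 48
Insert 64: L from 87 -> L from 79 -> R from 48 -> R from 62
Insert 99: R from 87

In-order: [48, 62, 64, 79, 87, 99]


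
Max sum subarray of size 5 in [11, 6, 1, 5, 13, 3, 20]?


[0:5]: 36
[1:6]: 28
[2:7]: 42

Max: 42 at [2:7]


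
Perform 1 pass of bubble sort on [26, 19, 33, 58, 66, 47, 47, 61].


Initial: [26, 19, 33, 58, 66, 47, 47, 61]
Pass 1: [19, 26, 33, 58, 47, 47, 61, 66] (4 swaps)

After 1 pass: [19, 26, 33, 58, 47, 47, 61, 66]


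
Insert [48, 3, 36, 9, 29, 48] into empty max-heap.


Insert 48: [48]
Insert 3: [48, 3]
Insert 36: [48, 3, 36]
Insert 9: [48, 9, 36, 3]
Insert 29: [48, 29, 36, 3, 9]
Insert 48: [48, 29, 48, 3, 9, 36]

Final heap: [48, 29, 48, 3, 9, 36]


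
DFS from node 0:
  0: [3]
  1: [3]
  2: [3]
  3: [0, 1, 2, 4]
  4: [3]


Visit 0, push [3]
Visit 3, push [4, 2, 1]
Visit 1, push []
Visit 2, push []
Visit 4, push []

DFS order: [0, 3, 1, 2, 4]


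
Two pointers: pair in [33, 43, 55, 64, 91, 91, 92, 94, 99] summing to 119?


lo=0(33)+hi=8(99)=132
lo=0(33)+hi=7(94)=127
lo=0(33)+hi=6(92)=125
lo=0(33)+hi=5(91)=124
lo=0(33)+hi=4(91)=124
lo=0(33)+hi=3(64)=97
lo=1(43)+hi=3(64)=107
lo=2(55)+hi=3(64)=119

Yes: 55+64=119


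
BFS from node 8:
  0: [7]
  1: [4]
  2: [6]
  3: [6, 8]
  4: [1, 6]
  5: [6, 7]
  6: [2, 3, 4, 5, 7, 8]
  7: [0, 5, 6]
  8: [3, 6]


Visit 8, enqueue [3, 6]
Visit 3, enqueue []
Visit 6, enqueue [2, 4, 5, 7]
Visit 2, enqueue []
Visit 4, enqueue [1]
Visit 5, enqueue []
Visit 7, enqueue [0]
Visit 1, enqueue []
Visit 0, enqueue []

BFS order: [8, 3, 6, 2, 4, 5, 7, 1, 0]


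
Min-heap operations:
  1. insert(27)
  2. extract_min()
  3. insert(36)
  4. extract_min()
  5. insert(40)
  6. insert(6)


insert(27) -> [27]
extract_min()->27, []
insert(36) -> [36]
extract_min()->36, []
insert(40) -> [40]
insert(6) -> [6, 40]

Final heap: [6, 40]


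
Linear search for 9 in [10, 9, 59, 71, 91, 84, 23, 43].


i=0: 10!=9
i=1: 9==9 found!

Found at 1, 2 comps


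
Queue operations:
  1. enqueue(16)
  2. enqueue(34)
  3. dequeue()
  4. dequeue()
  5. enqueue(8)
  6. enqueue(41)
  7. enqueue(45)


enqueue(16) -> [16]
enqueue(34) -> [16, 34]
dequeue()->16, [34]
dequeue()->34, []
enqueue(8) -> [8]
enqueue(41) -> [8, 41]
enqueue(45) -> [8, 41, 45]

Final queue: [8, 41, 45]


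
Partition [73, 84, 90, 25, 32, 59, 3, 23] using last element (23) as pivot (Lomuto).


Pivot: 23
  3 <= 23: swap -> [3, 84, 90, 25, 32, 59, 73, 23]
Place pivot at 1: [3, 23, 90, 25, 32, 59, 73, 84]

Partitioned: [3, 23, 90, 25, 32, 59, 73, 84]


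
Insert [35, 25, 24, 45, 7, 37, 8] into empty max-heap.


Insert 35: [35]
Insert 25: [35, 25]
Insert 24: [35, 25, 24]
Insert 45: [45, 35, 24, 25]
Insert 7: [45, 35, 24, 25, 7]
Insert 37: [45, 35, 37, 25, 7, 24]
Insert 8: [45, 35, 37, 25, 7, 24, 8]

Final heap: [45, 35, 37, 25, 7, 24, 8]


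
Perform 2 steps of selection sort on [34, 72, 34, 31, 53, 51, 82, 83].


Initial: [34, 72, 34, 31, 53, 51, 82, 83]
Step 1: min=31 at 3
  Swap: [31, 72, 34, 34, 53, 51, 82, 83]
Step 2: min=34 at 2
  Swap: [31, 34, 72, 34, 53, 51, 82, 83]

After 2 steps: [31, 34, 72, 34, 53, 51, 82, 83]


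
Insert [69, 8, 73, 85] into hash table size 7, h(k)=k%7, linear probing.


Insert 69: h=6 -> slot 6
Insert 8: h=1 -> slot 1
Insert 73: h=3 -> slot 3
Insert 85: h=1, 1 probes -> slot 2

Table: [None, 8, 85, 73, None, None, 69]


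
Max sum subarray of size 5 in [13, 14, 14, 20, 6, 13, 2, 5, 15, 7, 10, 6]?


[0:5]: 67
[1:6]: 67
[2:7]: 55
[3:8]: 46
[4:9]: 41
[5:10]: 42
[6:11]: 39
[7:12]: 43

Max: 67 at [0:5]


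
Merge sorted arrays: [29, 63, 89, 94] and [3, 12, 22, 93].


Take 3 from B
Take 12 from B
Take 22 from B
Take 29 from A
Take 63 from A
Take 89 from A
Take 93 from B

Merged: [3, 12, 22, 29, 63, 89, 93, 94]


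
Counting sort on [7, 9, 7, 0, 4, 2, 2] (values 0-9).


Input: [7, 9, 7, 0, 4, 2, 2]
Counts: [1, 0, 2, 0, 1, 0, 0, 2, 0, 1]

Sorted: [0, 2, 2, 4, 7, 7, 9]


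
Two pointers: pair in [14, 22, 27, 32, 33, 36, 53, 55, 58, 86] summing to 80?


lo=0(14)+hi=9(86)=100
lo=0(14)+hi=8(58)=72
lo=1(22)+hi=8(58)=80

Yes: 22+58=80


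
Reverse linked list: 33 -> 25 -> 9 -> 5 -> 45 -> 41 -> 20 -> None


Step 1: curr=33, set curr.next=prev(None) | reversed so far: 33
Step 2: curr=25, set curr.next=prev(33) | reversed so far: 25 -> 33
Step 3: curr=9, set curr.next=prev(25) | reversed so far: 9 -> 25 -> 33
Step 4: curr=5, set curr.next=prev(9) | reversed so far: 5 -> 9 -> 25 -> 33
Step 5: curr=45, set curr.next=prev(5) | reversed so far: 45 -> 5 -> 9 -> 25 -> 33
Step 6: curr=41, set curr.next=prev(45) | reversed so far: 41 -> 45 -> 5 -> 9 -> 25 -> 33
Step 7: curr=20, set curr.next=prev(41) | reversed so far: 20 -> 41 -> 45 -> 5 -> 9 -> 25 -> 33

20 -> 41 -> 45 -> 5 -> 9 -> 25 -> 33 -> None


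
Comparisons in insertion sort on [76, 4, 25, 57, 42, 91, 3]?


Algorithm: insertion sort
Input: [76, 4, 25, 57, 42, 91, 3]
Sorted: [3, 4, 25, 42, 57, 76, 91]

15


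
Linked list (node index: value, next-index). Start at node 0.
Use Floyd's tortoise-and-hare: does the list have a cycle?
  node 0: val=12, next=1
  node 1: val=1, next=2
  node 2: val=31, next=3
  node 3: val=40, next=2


Floyd's tortoise (slow, +1) and hare (fast, +2):
  init: slow=0, fast=0
  step 1: slow=1, fast=2
  step 2: slow=2, fast=2
  slow == fast at node 2: cycle detected

Cycle: yes


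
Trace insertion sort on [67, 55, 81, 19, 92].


Initial: [67, 55, 81, 19, 92]
Insert 55: [55, 67, 81, 19, 92]
Insert 81: [55, 67, 81, 19, 92]
Insert 19: [19, 55, 67, 81, 92]
Insert 92: [19, 55, 67, 81, 92]

Sorted: [19, 55, 67, 81, 92]


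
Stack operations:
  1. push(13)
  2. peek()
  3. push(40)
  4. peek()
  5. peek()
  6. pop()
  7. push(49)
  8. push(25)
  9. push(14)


push(13) -> [13]
peek()->13
push(40) -> [13, 40]
peek()->40
peek()->40
pop()->40, [13]
push(49) -> [13, 49]
push(25) -> [13, 49, 25]
push(14) -> [13, 49, 25, 14]

Final stack: [13, 49, 25, 14]


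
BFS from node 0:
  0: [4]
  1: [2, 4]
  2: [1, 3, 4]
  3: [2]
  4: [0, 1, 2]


Visit 0, enqueue [4]
Visit 4, enqueue [1, 2]
Visit 1, enqueue []
Visit 2, enqueue [3]
Visit 3, enqueue []

BFS order: [0, 4, 1, 2, 3]


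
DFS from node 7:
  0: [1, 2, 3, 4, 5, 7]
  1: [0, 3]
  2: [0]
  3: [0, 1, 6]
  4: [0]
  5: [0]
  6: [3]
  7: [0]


Visit 7, push [0]
Visit 0, push [5, 4, 3, 2, 1]
Visit 1, push [3]
Visit 3, push [6]
Visit 6, push []
Visit 2, push []
Visit 4, push []
Visit 5, push []

DFS order: [7, 0, 1, 3, 6, 2, 4, 5]


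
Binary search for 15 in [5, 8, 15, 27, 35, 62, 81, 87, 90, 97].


Step 1: lo=0, hi=9, mid=4, val=35
Step 2: lo=0, hi=3, mid=1, val=8
Step 3: lo=2, hi=3, mid=2, val=15

Found at index 2


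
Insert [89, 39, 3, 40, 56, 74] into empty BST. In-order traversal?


Insert 89: root
Insert 39: L from 89
Insert 3: L from 89 -> L from 39
Insert 40: L from 89 -> R from 39
Insert 56: L from 89 -> R from 39 -> R from 40
Insert 74: L from 89 -> R from 39 -> R from 40 -> R from 56

In-order: [3, 39, 40, 56, 74, 89]


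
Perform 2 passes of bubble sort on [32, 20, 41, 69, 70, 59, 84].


Initial: [32, 20, 41, 69, 70, 59, 84]
Pass 1: [20, 32, 41, 69, 59, 70, 84] (2 swaps)
Pass 2: [20, 32, 41, 59, 69, 70, 84] (1 swaps)

After 2 passes: [20, 32, 41, 59, 69, 70, 84]


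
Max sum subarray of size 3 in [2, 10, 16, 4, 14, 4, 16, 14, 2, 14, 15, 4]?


[0:3]: 28
[1:4]: 30
[2:5]: 34
[3:6]: 22
[4:7]: 34
[5:8]: 34
[6:9]: 32
[7:10]: 30
[8:11]: 31
[9:12]: 33

Max: 34 at [2:5]


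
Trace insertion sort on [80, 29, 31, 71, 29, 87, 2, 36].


Initial: [80, 29, 31, 71, 29, 87, 2, 36]
Insert 29: [29, 80, 31, 71, 29, 87, 2, 36]
Insert 31: [29, 31, 80, 71, 29, 87, 2, 36]
Insert 71: [29, 31, 71, 80, 29, 87, 2, 36]
Insert 29: [29, 29, 31, 71, 80, 87, 2, 36]
Insert 87: [29, 29, 31, 71, 80, 87, 2, 36]
Insert 2: [2, 29, 29, 31, 71, 80, 87, 36]
Insert 36: [2, 29, 29, 31, 36, 71, 80, 87]

Sorted: [2, 29, 29, 31, 36, 71, 80, 87]


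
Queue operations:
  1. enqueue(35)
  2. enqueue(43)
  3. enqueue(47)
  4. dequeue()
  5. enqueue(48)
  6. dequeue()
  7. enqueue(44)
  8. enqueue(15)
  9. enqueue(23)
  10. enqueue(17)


enqueue(35) -> [35]
enqueue(43) -> [35, 43]
enqueue(47) -> [35, 43, 47]
dequeue()->35, [43, 47]
enqueue(48) -> [43, 47, 48]
dequeue()->43, [47, 48]
enqueue(44) -> [47, 48, 44]
enqueue(15) -> [47, 48, 44, 15]
enqueue(23) -> [47, 48, 44, 15, 23]
enqueue(17) -> [47, 48, 44, 15, 23, 17]

Final queue: [47, 48, 44, 15, 23, 17]


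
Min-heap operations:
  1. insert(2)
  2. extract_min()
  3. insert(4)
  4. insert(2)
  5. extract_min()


insert(2) -> [2]
extract_min()->2, []
insert(4) -> [4]
insert(2) -> [2, 4]
extract_min()->2, [4]

Final heap: [4]


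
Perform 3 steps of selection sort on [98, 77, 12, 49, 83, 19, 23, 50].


Initial: [98, 77, 12, 49, 83, 19, 23, 50]
Step 1: min=12 at 2
  Swap: [12, 77, 98, 49, 83, 19, 23, 50]
Step 2: min=19 at 5
  Swap: [12, 19, 98, 49, 83, 77, 23, 50]
Step 3: min=23 at 6
  Swap: [12, 19, 23, 49, 83, 77, 98, 50]

After 3 steps: [12, 19, 23, 49, 83, 77, 98, 50]


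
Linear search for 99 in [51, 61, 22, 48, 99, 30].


i=0: 51!=99
i=1: 61!=99
i=2: 22!=99
i=3: 48!=99
i=4: 99==99 found!

Found at 4, 5 comps


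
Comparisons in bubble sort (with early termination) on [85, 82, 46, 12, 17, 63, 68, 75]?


Algorithm: bubble sort (with early termination)
Input: [85, 82, 46, 12, 17, 63, 68, 75]
Sorted: [12, 17, 46, 63, 68, 75, 82, 85]

22


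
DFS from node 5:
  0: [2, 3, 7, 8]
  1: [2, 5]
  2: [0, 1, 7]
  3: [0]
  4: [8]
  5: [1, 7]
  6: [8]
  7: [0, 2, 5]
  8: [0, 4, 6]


Visit 5, push [7, 1]
Visit 1, push [2]
Visit 2, push [7, 0]
Visit 0, push [8, 7, 3]
Visit 3, push []
Visit 7, push []
Visit 8, push [6, 4]
Visit 4, push []
Visit 6, push []

DFS order: [5, 1, 2, 0, 3, 7, 8, 4, 6]


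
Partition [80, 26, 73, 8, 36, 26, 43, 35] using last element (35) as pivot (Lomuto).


Pivot: 35
  26 <= 35: swap -> [26, 80, 73, 8, 36, 26, 43, 35]
  8 <= 35: swap -> [26, 8, 73, 80, 36, 26, 43, 35]
  26 <= 35: swap -> [26, 8, 26, 80, 36, 73, 43, 35]
Place pivot at 3: [26, 8, 26, 35, 36, 73, 43, 80]

Partitioned: [26, 8, 26, 35, 36, 73, 43, 80]


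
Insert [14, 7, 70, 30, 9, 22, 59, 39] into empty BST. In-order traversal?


Insert 14: root
Insert 7: L from 14
Insert 70: R from 14
Insert 30: R from 14 -> L from 70
Insert 9: L from 14 -> R from 7
Insert 22: R from 14 -> L from 70 -> L from 30
Insert 59: R from 14 -> L from 70 -> R from 30
Insert 39: R from 14 -> L from 70 -> R from 30 -> L from 59

In-order: [7, 9, 14, 22, 30, 39, 59, 70]


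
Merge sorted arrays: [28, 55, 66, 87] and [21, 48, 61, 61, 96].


Take 21 from B
Take 28 from A
Take 48 from B
Take 55 from A
Take 61 from B
Take 61 from B
Take 66 from A
Take 87 from A

Merged: [21, 28, 48, 55, 61, 61, 66, 87, 96]


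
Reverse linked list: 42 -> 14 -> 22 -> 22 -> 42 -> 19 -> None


Step 1: curr=42, set curr.next=prev(None) | reversed so far: 42
Step 2: curr=14, set curr.next=prev(42) | reversed so far: 14 -> 42
Step 3: curr=22, set curr.next=prev(14) | reversed so far: 22 -> 14 -> 42
Step 4: curr=22, set curr.next=prev(22) | reversed so far: 22 -> 22 -> 14 -> 42
Step 5: curr=42, set curr.next=prev(22) | reversed so far: 42 -> 22 -> 22 -> 14 -> 42
Step 6: curr=19, set curr.next=prev(42) | reversed so far: 19 -> 42 -> 22 -> 22 -> 14 -> 42

19 -> 42 -> 22 -> 22 -> 14 -> 42 -> None


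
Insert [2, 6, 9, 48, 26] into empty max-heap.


Insert 2: [2]
Insert 6: [6, 2]
Insert 9: [9, 2, 6]
Insert 48: [48, 9, 6, 2]
Insert 26: [48, 26, 6, 2, 9]

Final heap: [48, 26, 6, 2, 9]


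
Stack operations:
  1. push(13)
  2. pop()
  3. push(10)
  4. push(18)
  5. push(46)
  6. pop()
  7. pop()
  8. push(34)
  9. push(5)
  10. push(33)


push(13) -> [13]
pop()->13, []
push(10) -> [10]
push(18) -> [10, 18]
push(46) -> [10, 18, 46]
pop()->46, [10, 18]
pop()->18, [10]
push(34) -> [10, 34]
push(5) -> [10, 34, 5]
push(33) -> [10, 34, 5, 33]

Final stack: [10, 34, 5, 33]


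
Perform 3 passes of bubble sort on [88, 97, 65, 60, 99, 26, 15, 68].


Initial: [88, 97, 65, 60, 99, 26, 15, 68]
Pass 1: [88, 65, 60, 97, 26, 15, 68, 99] (5 swaps)
Pass 2: [65, 60, 88, 26, 15, 68, 97, 99] (5 swaps)
Pass 3: [60, 65, 26, 15, 68, 88, 97, 99] (4 swaps)

After 3 passes: [60, 65, 26, 15, 68, 88, 97, 99]


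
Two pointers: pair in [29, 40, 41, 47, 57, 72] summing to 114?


lo=0(29)+hi=5(72)=101
lo=1(40)+hi=5(72)=112
lo=2(41)+hi=5(72)=113
lo=3(47)+hi=5(72)=119
lo=3(47)+hi=4(57)=104

No pair found


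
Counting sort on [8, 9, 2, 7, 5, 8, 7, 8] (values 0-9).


Input: [8, 9, 2, 7, 5, 8, 7, 8]
Counts: [0, 0, 1, 0, 0, 1, 0, 2, 3, 1]

Sorted: [2, 5, 7, 7, 8, 8, 8, 9]


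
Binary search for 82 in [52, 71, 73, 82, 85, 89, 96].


Step 1: lo=0, hi=6, mid=3, val=82

Found at index 3


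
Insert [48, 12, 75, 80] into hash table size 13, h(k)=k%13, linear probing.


Insert 48: h=9 -> slot 9
Insert 12: h=12 -> slot 12
Insert 75: h=10 -> slot 10
Insert 80: h=2 -> slot 2

Table: [None, None, 80, None, None, None, None, None, None, 48, 75, None, 12]


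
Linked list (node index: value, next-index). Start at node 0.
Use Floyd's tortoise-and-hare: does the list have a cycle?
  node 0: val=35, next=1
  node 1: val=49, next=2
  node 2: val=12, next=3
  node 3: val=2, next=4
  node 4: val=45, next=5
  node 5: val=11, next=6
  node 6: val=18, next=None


Floyd's tortoise (slow, +1) and hare (fast, +2):
  init: slow=0, fast=0
  step 1: slow=1, fast=2
  step 2: slow=2, fast=4
  step 3: slow=3, fast=6
  step 4: fast -> None, no cycle

Cycle: no


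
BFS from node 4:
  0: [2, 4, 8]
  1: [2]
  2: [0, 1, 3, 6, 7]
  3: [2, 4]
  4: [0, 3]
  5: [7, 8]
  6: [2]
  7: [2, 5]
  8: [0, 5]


Visit 4, enqueue [0, 3]
Visit 0, enqueue [2, 8]
Visit 3, enqueue []
Visit 2, enqueue [1, 6, 7]
Visit 8, enqueue [5]
Visit 1, enqueue []
Visit 6, enqueue []
Visit 7, enqueue []
Visit 5, enqueue []

BFS order: [4, 0, 3, 2, 8, 1, 6, 7, 5]


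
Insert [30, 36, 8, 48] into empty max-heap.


Insert 30: [30]
Insert 36: [36, 30]
Insert 8: [36, 30, 8]
Insert 48: [48, 36, 8, 30]

Final heap: [48, 36, 8, 30]


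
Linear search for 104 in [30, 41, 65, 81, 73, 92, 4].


i=0: 30!=104
i=1: 41!=104
i=2: 65!=104
i=3: 81!=104
i=4: 73!=104
i=5: 92!=104
i=6: 4!=104

Not found, 7 comps


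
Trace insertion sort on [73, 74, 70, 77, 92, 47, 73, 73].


Initial: [73, 74, 70, 77, 92, 47, 73, 73]
Insert 74: [73, 74, 70, 77, 92, 47, 73, 73]
Insert 70: [70, 73, 74, 77, 92, 47, 73, 73]
Insert 77: [70, 73, 74, 77, 92, 47, 73, 73]
Insert 92: [70, 73, 74, 77, 92, 47, 73, 73]
Insert 47: [47, 70, 73, 74, 77, 92, 73, 73]
Insert 73: [47, 70, 73, 73, 74, 77, 92, 73]
Insert 73: [47, 70, 73, 73, 73, 74, 77, 92]

Sorted: [47, 70, 73, 73, 73, 74, 77, 92]


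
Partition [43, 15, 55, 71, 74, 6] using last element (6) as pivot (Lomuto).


Pivot: 6
Place pivot at 0: [6, 15, 55, 71, 74, 43]

Partitioned: [6, 15, 55, 71, 74, 43]


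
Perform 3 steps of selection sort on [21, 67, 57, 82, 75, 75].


Initial: [21, 67, 57, 82, 75, 75]
Step 1: min=21 at 0
  Swap: [21, 67, 57, 82, 75, 75]
Step 2: min=57 at 2
  Swap: [21, 57, 67, 82, 75, 75]
Step 3: min=67 at 2
  Swap: [21, 57, 67, 82, 75, 75]

After 3 steps: [21, 57, 67, 82, 75, 75]


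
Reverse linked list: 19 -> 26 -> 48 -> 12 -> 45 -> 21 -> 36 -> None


Step 1: curr=19, set curr.next=prev(None) | reversed so far: 19
Step 2: curr=26, set curr.next=prev(19) | reversed so far: 26 -> 19
Step 3: curr=48, set curr.next=prev(26) | reversed so far: 48 -> 26 -> 19
Step 4: curr=12, set curr.next=prev(48) | reversed so far: 12 -> 48 -> 26 -> 19
Step 5: curr=45, set curr.next=prev(12) | reversed so far: 45 -> 12 -> 48 -> 26 -> 19
Step 6: curr=21, set curr.next=prev(45) | reversed so far: 21 -> 45 -> 12 -> 48 -> 26 -> 19
Step 7: curr=36, set curr.next=prev(21) | reversed so far: 36 -> 21 -> 45 -> 12 -> 48 -> 26 -> 19

36 -> 21 -> 45 -> 12 -> 48 -> 26 -> 19 -> None


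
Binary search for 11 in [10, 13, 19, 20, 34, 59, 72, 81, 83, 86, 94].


Step 1: lo=0, hi=10, mid=5, val=59
Step 2: lo=0, hi=4, mid=2, val=19
Step 3: lo=0, hi=1, mid=0, val=10
Step 4: lo=1, hi=1, mid=1, val=13

Not found


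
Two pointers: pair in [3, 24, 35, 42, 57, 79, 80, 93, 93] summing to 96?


lo=0(3)+hi=8(93)=96

Yes: 3+93=96


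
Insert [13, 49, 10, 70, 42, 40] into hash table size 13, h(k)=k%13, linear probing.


Insert 13: h=0 -> slot 0
Insert 49: h=10 -> slot 10
Insert 10: h=10, 1 probes -> slot 11
Insert 70: h=5 -> slot 5
Insert 42: h=3 -> slot 3
Insert 40: h=1 -> slot 1

Table: [13, 40, None, 42, None, 70, None, None, None, None, 49, 10, None]


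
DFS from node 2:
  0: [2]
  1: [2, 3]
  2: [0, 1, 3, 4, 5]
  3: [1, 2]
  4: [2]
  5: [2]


Visit 2, push [5, 4, 3, 1, 0]
Visit 0, push []
Visit 1, push [3]
Visit 3, push []
Visit 4, push []
Visit 5, push []

DFS order: [2, 0, 1, 3, 4, 5]


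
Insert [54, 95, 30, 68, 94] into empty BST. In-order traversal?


Insert 54: root
Insert 95: R from 54
Insert 30: L from 54
Insert 68: R from 54 -> L from 95
Insert 94: R from 54 -> L from 95 -> R from 68

In-order: [30, 54, 68, 94, 95]


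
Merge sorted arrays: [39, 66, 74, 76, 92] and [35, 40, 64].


Take 35 from B
Take 39 from A
Take 40 from B
Take 64 from B

Merged: [35, 39, 40, 64, 66, 74, 76, 92]


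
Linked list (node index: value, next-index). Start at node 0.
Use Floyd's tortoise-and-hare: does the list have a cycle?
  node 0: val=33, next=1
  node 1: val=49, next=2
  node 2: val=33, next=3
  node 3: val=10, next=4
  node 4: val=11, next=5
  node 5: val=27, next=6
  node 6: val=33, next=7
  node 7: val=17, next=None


Floyd's tortoise (slow, +1) and hare (fast, +2):
  init: slow=0, fast=0
  step 1: slow=1, fast=2
  step 2: slow=2, fast=4
  step 3: slow=3, fast=6
  step 4: fast 6->7->None, no cycle

Cycle: no


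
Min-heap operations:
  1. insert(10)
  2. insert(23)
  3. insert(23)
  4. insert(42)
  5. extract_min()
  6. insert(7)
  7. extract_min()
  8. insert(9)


insert(10) -> [10]
insert(23) -> [10, 23]
insert(23) -> [10, 23, 23]
insert(42) -> [10, 23, 23, 42]
extract_min()->10, [23, 23, 42]
insert(7) -> [7, 23, 42, 23]
extract_min()->7, [23, 23, 42]
insert(9) -> [9, 23, 42, 23]

Final heap: [9, 23, 42, 23]


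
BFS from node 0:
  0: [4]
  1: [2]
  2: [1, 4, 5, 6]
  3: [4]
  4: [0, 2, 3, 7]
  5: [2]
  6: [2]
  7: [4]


Visit 0, enqueue [4]
Visit 4, enqueue [2, 3, 7]
Visit 2, enqueue [1, 5, 6]
Visit 3, enqueue []
Visit 7, enqueue []
Visit 1, enqueue []
Visit 5, enqueue []
Visit 6, enqueue []

BFS order: [0, 4, 2, 3, 7, 1, 5, 6]


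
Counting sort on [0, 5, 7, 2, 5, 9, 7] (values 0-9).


Input: [0, 5, 7, 2, 5, 9, 7]
Counts: [1, 0, 1, 0, 0, 2, 0, 2, 0, 1]

Sorted: [0, 2, 5, 5, 7, 7, 9]


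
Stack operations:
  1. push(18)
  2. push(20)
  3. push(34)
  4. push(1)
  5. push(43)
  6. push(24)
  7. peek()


push(18) -> [18]
push(20) -> [18, 20]
push(34) -> [18, 20, 34]
push(1) -> [18, 20, 34, 1]
push(43) -> [18, 20, 34, 1, 43]
push(24) -> [18, 20, 34, 1, 43, 24]
peek()->24

Final stack: [18, 20, 34, 1, 43, 24]


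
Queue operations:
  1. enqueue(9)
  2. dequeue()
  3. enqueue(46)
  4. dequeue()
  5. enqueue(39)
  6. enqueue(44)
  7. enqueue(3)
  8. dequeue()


enqueue(9) -> [9]
dequeue()->9, []
enqueue(46) -> [46]
dequeue()->46, []
enqueue(39) -> [39]
enqueue(44) -> [39, 44]
enqueue(3) -> [39, 44, 3]
dequeue()->39, [44, 3]

Final queue: [44, 3]


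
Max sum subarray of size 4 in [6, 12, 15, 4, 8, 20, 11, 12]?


[0:4]: 37
[1:5]: 39
[2:6]: 47
[3:7]: 43
[4:8]: 51

Max: 51 at [4:8]


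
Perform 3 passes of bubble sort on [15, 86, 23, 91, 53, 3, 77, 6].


Initial: [15, 86, 23, 91, 53, 3, 77, 6]
Pass 1: [15, 23, 86, 53, 3, 77, 6, 91] (5 swaps)
Pass 2: [15, 23, 53, 3, 77, 6, 86, 91] (4 swaps)
Pass 3: [15, 23, 3, 53, 6, 77, 86, 91] (2 swaps)

After 3 passes: [15, 23, 3, 53, 6, 77, 86, 91]


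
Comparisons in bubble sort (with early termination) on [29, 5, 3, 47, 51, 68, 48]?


Algorithm: bubble sort (with early termination)
Input: [29, 5, 3, 47, 51, 68, 48]
Sorted: [3, 5, 29, 47, 48, 51, 68]

15


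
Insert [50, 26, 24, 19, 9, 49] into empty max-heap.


Insert 50: [50]
Insert 26: [50, 26]
Insert 24: [50, 26, 24]
Insert 19: [50, 26, 24, 19]
Insert 9: [50, 26, 24, 19, 9]
Insert 49: [50, 26, 49, 19, 9, 24]

Final heap: [50, 26, 49, 19, 9, 24]


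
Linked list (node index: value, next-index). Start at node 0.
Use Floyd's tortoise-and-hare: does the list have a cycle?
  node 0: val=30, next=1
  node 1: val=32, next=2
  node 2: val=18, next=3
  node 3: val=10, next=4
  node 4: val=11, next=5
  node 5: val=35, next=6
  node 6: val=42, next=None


Floyd's tortoise (slow, +1) and hare (fast, +2):
  init: slow=0, fast=0
  step 1: slow=1, fast=2
  step 2: slow=2, fast=4
  step 3: slow=3, fast=6
  step 4: fast -> None, no cycle

Cycle: no


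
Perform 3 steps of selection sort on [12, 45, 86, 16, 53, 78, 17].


Initial: [12, 45, 86, 16, 53, 78, 17]
Step 1: min=12 at 0
  Swap: [12, 45, 86, 16, 53, 78, 17]
Step 2: min=16 at 3
  Swap: [12, 16, 86, 45, 53, 78, 17]
Step 3: min=17 at 6
  Swap: [12, 16, 17, 45, 53, 78, 86]

After 3 steps: [12, 16, 17, 45, 53, 78, 86]


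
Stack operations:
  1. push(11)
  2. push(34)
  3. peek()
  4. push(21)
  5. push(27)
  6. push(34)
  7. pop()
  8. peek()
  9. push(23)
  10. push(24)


push(11) -> [11]
push(34) -> [11, 34]
peek()->34
push(21) -> [11, 34, 21]
push(27) -> [11, 34, 21, 27]
push(34) -> [11, 34, 21, 27, 34]
pop()->34, [11, 34, 21, 27]
peek()->27
push(23) -> [11, 34, 21, 27, 23]
push(24) -> [11, 34, 21, 27, 23, 24]

Final stack: [11, 34, 21, 27, 23, 24]


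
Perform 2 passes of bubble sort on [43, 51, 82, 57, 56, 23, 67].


Initial: [43, 51, 82, 57, 56, 23, 67]
Pass 1: [43, 51, 57, 56, 23, 67, 82] (4 swaps)
Pass 2: [43, 51, 56, 23, 57, 67, 82] (2 swaps)

After 2 passes: [43, 51, 56, 23, 57, 67, 82]
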